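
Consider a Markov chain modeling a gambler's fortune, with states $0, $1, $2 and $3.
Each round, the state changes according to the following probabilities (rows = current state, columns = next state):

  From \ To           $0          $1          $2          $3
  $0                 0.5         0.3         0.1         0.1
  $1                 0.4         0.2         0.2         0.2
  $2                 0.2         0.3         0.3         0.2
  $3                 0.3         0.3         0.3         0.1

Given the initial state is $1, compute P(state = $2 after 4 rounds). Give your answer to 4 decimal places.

Propagate the distribution vector 4 rounds from $1.
After 0 rounds: (0.0000, 1.0000, 0.0000, 0.0000)
After 1 round: (0.4000, 0.2000, 0.2000, 0.2000)
After 2 rounds: (0.3800, 0.2800, 0.2000, 0.1400)
After 3 rounds: (0.3840, 0.2720, 0.1960, 0.1480)
After 4 rounds: (0.3844, 0.2728, 0.1960, 0.1468)
P(in $2 after 4 rounds) = 0.1960

0.1960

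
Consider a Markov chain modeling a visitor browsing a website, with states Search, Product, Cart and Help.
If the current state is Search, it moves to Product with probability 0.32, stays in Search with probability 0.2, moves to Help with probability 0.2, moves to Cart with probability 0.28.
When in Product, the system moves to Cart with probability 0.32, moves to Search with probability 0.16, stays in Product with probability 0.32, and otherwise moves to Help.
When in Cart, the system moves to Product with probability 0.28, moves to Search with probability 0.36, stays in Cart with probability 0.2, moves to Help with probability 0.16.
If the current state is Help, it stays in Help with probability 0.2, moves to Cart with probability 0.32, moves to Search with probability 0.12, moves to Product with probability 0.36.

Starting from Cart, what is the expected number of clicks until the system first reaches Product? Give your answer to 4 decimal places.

Let t(s) be the expected number of clicks to first reach Product from state s, with t(Product) = 0. Conditioning on the first click:
t(Search) = 1 + 0.2·t(Search) + 0.28·t(Cart) + 0.2·t(Help)
t(Cart) = 1 + 0.36·t(Search) + 0.2·t(Cart) + 0.16·t(Help)
t(Help) = 1 + 0.12·t(Search) + 0.32·t(Cart) + 0.2·t(Help)
Solving: t(Search) = 3.1553, t(Cart) = 3.2767, t(Help) = 3.0340.
Expected clicks from Cart to Product: 3.2767.

3.2767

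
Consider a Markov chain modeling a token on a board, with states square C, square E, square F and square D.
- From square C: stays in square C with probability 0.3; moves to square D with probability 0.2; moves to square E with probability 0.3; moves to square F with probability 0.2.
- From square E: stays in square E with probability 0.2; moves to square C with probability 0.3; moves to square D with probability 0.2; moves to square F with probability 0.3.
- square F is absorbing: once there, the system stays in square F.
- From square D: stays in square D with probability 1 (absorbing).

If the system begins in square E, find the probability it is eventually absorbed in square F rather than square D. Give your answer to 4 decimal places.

Let h(s) be the probability of absorption at square F starting from transient state s. Then h(square F) = 1 and h(square D) = 0. By first-step analysis:
h(square C) = 0.3·h(square C) + 0.3·h(square E) + 0.2·1 + 0.2·0
h(square E) = 0.3·h(square C) + 0.2·h(square E) + 0.3·1 + 0.2·0
Solving: h(square C) = 0.5319, h(square E) = 0.5745.
Starting from square E, the probability is 0.5745.

0.5745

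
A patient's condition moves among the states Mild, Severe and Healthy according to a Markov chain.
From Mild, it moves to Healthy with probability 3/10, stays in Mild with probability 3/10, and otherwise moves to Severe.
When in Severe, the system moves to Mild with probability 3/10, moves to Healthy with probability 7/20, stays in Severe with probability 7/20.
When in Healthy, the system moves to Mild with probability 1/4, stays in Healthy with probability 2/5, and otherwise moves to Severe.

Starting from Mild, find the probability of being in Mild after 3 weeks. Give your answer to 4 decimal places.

Propagate the distribution vector 3 weeks from Mild.
After 0 weeks: (1.0000, 0.0000, 0.0000)
After 1 week: (0.3000, 0.4000, 0.3000)
After 2 weeks: (0.2850, 0.3650, 0.3500)
After 3 weeks: (0.2825, 0.3643, 0.3533)
P(in Mild after 3 weeks) = 0.2825

0.2825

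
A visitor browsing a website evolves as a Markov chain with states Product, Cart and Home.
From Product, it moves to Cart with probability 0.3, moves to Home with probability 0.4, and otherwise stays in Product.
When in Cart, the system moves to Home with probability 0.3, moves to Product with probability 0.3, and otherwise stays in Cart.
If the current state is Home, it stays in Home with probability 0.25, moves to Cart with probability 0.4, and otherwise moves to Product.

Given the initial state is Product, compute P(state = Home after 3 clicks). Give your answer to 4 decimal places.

0.3165

Propagate the distribution vector 3 clicks from Product.
After 0 clicks: (1.0000, 0.0000, 0.0000)
After 1 click: (0.3000, 0.3000, 0.4000)
After 2 clicks: (0.3200, 0.3700, 0.3100)
After 3 clicks: (0.3155, 0.3680, 0.3165)
P(in Home after 3 clicks) = 0.3165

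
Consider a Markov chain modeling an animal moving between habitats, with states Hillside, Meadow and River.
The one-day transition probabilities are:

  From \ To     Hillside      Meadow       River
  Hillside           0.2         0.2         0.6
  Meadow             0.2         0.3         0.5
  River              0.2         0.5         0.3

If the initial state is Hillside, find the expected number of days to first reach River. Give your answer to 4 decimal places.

1.7308

Let t(s) be the expected number of days to first reach River from state s, with t(River) = 0. Conditioning on the first day:
t(Hillside) = 1 + 0.2·t(Hillside) + 0.2·t(Meadow)
t(Meadow) = 1 + 0.2·t(Hillside) + 0.3·t(Meadow)
Solving: t(Hillside) = 1.7308, t(Meadow) = 1.9231.
Expected days from Hillside to River: 1.7308.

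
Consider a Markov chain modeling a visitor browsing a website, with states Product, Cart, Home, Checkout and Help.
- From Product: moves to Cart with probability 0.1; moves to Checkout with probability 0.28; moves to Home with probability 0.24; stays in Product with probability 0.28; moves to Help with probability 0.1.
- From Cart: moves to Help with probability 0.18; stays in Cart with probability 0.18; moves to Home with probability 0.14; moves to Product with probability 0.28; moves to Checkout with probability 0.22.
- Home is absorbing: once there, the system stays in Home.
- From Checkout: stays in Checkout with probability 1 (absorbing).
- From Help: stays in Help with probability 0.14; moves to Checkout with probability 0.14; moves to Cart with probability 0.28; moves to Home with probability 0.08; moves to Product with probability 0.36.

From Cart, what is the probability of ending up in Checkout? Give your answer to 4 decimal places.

Let h(s) be the probability of absorption at Checkout starting from transient state s. Then h(Checkout) = 1 and h(Home) = 0. By first-step analysis:
h(Product) = 0.28·h(Product) + 0.1·h(Cart) + 0.24·0 + 0.28·1 + 0.1·h(Help)
h(Cart) = 0.28·h(Product) + 0.18·h(Cart) + 0.14·0 + 0.22·1 + 0.18·h(Help)
h(Help) = 0.36·h(Product) + 0.28·h(Cart) + 0.08·0 + 0.14·1 + 0.14·h(Help)
Solving: h(Product) = 0.5512, h(Cart) = 0.5847, h(Help) = 0.5839.
Starting from Cart, the probability is 0.5847.

0.5847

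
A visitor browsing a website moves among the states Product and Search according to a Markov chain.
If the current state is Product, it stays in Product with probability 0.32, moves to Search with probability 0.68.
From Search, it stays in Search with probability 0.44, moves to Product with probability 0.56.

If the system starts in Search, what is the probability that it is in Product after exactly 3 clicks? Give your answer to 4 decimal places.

Propagate the distribution vector 3 clicks from Search.
After 0 clicks: (0.0000, 1.0000)
After 1 click: (0.5600, 0.4400)
After 2 clicks: (0.4256, 0.5744)
After 3 clicks: (0.4579, 0.5421)
P(in Product after 3 clicks) = 0.4579

0.4579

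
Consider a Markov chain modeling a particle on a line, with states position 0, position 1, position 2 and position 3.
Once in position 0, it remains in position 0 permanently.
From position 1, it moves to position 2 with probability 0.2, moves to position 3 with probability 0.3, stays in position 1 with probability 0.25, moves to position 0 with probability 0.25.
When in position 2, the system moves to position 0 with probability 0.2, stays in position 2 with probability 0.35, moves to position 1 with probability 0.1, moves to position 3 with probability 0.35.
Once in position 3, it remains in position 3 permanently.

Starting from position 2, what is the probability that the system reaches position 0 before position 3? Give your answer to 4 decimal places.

Let h(s) be the probability of absorption at position 0 starting from transient state s. Then h(position 0) = 1 and h(position 3) = 0. By first-step analysis:
h(position 1) = 0.25·1 + 0.25·h(position 1) + 0.2·h(position 2) + 0.3·0
h(position 2) = 0.2·1 + 0.1·h(position 1) + 0.35·h(position 2) + 0.35·0
Solving: h(position 1) = 0.4332, h(position 2) = 0.3743.
Starting from position 2, the probability is 0.3743.

0.3743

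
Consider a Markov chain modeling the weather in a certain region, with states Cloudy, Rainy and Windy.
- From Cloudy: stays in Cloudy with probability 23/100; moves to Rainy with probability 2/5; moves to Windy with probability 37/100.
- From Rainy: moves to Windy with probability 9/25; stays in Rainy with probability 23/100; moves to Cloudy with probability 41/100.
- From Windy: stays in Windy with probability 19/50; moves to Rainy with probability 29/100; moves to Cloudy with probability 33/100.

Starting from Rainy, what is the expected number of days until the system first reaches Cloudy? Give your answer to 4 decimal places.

Let t(s) be the expected number of days to first reach Cloudy from state s, with t(Cloudy) = 0. Conditioning on the first day:
t(Rainy) = 1 + 0.23·t(Rainy) + 0.36·t(Windy)
t(Windy) = 1 + 0.29·t(Rainy) + 0.38·t(Windy)
Solving: t(Rainy) = 2.6273, t(Windy) = 2.8418.
Expected days from Rainy to Cloudy: 2.6273.

2.6273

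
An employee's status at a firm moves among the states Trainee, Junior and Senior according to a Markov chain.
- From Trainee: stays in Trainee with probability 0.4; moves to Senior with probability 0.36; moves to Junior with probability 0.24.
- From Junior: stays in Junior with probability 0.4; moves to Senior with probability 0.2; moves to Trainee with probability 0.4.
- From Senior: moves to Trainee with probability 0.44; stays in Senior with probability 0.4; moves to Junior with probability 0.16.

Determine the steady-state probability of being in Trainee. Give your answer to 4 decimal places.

Let the stationary distribution be π with π = πP and π_1 + π_2 + π_3 = 1.
π_1 = 0.4·π_1 + 0.4·π_2 + 0.44·π_3
π_2 = 0.24·π_1 + 0.4·π_2 + 0.16·π_3
Solving with the normalization constraint gives π = (0.4133, 0.2540, 0.3327).
So the stationary probability of Trainee is 0.4133.

0.4133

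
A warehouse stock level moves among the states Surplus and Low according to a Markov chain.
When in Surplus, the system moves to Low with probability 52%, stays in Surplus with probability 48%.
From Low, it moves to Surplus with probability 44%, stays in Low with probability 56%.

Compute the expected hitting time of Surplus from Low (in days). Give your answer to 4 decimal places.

Let t(s) be the expected number of days to first reach Surplus from state s, with t(Surplus) = 0. Conditioning on the first day:
t(Low) = 1 + 0.56·t(Low)
Solving: t(Low) = 2.2727.
Expected days from Low to Surplus: 2.2727.

2.2727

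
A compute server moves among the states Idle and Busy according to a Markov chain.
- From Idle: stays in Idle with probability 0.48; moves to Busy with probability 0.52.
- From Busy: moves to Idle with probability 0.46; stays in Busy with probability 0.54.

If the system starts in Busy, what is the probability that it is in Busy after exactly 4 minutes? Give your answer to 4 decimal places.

0.5306

Propagate the distribution vector 4 minutes from Busy.
After 0 minutes: (0.0000, 1.0000)
After 1 minute: (0.4600, 0.5400)
After 2 minutes: (0.4692, 0.5308)
After 3 minutes: (0.4694, 0.5306)
After 4 minutes: (0.4694, 0.5306)
P(in Busy after 4 minutes) = 0.5306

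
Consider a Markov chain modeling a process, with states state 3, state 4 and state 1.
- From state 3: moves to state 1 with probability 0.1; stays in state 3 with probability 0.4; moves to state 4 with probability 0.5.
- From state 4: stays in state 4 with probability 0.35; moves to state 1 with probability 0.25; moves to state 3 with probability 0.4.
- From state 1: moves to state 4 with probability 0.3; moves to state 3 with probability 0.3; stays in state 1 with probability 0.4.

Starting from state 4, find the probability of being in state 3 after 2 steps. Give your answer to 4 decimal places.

0.3750

Sum over the intermediate state after 1 step:
P = P(state 4→state 3)·P(state 3→state 3) + P(state 4→state 4)·P(state 4→state 3) + P(state 4→state 1)·P(state 1→state 3)
  = 0.4×0.4 + 0.35×0.4 + 0.25×0.3
  = 0.1600 + 0.1400 + 0.0750 = 0.3750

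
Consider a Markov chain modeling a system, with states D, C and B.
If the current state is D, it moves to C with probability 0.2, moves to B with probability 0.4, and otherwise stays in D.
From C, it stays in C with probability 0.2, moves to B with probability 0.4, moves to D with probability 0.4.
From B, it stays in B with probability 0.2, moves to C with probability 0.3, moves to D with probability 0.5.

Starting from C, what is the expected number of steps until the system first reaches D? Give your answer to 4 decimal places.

Let t(s) be the expected number of steps to first reach D from state s, with t(D) = 0. Conditioning on the first step:
t(C) = 1 + 0.2·t(C) + 0.4·t(B)
t(B) = 1 + 0.3·t(C) + 0.2·t(B)
Solving: t(C) = 2.3077, t(B) = 2.1154.
Expected steps from C to D: 2.3077.

2.3077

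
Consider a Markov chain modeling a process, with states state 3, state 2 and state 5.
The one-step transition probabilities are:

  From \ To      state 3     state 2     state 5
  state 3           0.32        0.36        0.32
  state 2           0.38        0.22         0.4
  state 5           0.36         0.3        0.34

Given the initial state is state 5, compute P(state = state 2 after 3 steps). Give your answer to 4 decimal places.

Propagate the distribution vector 3 steps from state 5.
After 0 steps: (0.0000, 0.0000, 1.0000)
After 1 step: (0.3600, 0.3000, 0.3400)
After 2 steps: (0.3516, 0.2976, 0.3508)
After 3 steps: (0.3519, 0.2973, 0.3508)
P(in state 2 after 3 steps) = 0.2973

0.2973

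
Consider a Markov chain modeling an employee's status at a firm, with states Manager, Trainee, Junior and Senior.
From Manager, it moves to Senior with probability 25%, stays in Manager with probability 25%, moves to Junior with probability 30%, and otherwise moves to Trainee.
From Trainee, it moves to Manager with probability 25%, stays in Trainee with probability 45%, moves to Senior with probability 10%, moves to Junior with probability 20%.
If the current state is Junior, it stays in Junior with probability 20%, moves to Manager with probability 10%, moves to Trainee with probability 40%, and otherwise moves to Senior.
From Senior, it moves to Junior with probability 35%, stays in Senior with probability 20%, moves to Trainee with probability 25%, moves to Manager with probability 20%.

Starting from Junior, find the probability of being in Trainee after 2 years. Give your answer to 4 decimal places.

Propagate the distribution vector 2 years from Junior.
After 0 years: (0.0000, 0.0000, 1.0000, 0.0000)
After 1 year: (0.1000, 0.4000, 0.2000, 0.3000)
After 2 years: (0.2050, 0.3550, 0.2550, 0.1850)
P(in Trainee after 2 years) = 0.3550

0.3550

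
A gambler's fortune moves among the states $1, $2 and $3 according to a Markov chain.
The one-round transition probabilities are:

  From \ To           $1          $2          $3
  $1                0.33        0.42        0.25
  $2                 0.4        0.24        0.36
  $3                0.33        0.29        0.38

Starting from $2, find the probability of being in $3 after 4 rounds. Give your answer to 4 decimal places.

0.3277

Propagate the distribution vector 4 rounds from $2.
After 0 rounds: (0.0000, 1.0000, 0.0000)
After 1 round: (0.4000, 0.2400, 0.3600)
After 2 rounds: (0.3468, 0.3300, 0.3232)
After 3 rounds: (0.3531, 0.3186, 0.3283)
After 4 rounds: (0.3523, 0.3200, 0.3277)
P(in $3 after 4 rounds) = 0.3277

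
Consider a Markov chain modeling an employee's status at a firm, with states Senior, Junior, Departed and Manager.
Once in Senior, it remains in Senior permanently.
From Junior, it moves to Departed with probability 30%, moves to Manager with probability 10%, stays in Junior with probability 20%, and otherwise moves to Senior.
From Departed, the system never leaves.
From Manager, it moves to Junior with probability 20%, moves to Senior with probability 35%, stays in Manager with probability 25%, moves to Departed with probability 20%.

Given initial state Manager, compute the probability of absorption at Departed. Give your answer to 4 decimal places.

Let h(s) be the probability of absorption at Departed starting from transient state s. Then h(Departed) = 1 and h(Senior) = 0. By first-step analysis:
h(Junior) = 0.4·0 + 0.2·h(Junior) + 0.3·1 + 0.1·h(Manager)
h(Manager) = 0.35·0 + 0.2·h(Junior) + 0.2·1 + 0.25·h(Manager)
Solving: h(Junior) = 0.4224, h(Manager) = 0.3793.
Starting from Manager, the probability is 0.3793.

0.3793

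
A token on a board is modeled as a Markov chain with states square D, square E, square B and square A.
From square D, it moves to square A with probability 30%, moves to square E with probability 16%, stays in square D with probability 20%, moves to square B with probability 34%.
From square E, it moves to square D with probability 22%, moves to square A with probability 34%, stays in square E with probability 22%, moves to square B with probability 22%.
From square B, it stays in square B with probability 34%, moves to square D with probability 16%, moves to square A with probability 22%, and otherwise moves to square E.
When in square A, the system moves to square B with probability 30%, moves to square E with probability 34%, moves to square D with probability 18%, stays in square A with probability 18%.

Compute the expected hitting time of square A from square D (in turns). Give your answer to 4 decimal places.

3.5306

Let t(s) be the expected number of turns to first reach square A from state s, with t(square A) = 0. Conditioning on the first turn:
t(square D) = 1 + 0.2·t(square D) + 0.16·t(square E) + 0.34·t(square B)
t(square E) = 1 + 0.22·t(square D) + 0.22·t(square E) + 0.22·t(square B)
t(square B) = 1 + 0.16·t(square D) + 0.28·t(square E) + 0.34·t(square B)
Solving: t(square D) = 3.5306, t(square E) = 3.3471, t(square B) = 3.7911.
Expected turns from square D to square A: 3.5306.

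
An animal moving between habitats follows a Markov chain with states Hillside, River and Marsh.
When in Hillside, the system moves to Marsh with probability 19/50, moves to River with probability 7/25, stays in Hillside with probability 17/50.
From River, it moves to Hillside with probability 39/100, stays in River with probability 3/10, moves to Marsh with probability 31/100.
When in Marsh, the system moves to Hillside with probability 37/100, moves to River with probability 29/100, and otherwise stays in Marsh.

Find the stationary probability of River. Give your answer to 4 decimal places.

Let the stationary distribution be π with π = πP and π_1 + π_2 + π_3 = 1.
π_1 = 0.34·π_1 + 0.39·π_2 + 0.37·π_3
π_2 = 0.28·π_1 + 0.3·π_2 + 0.29·π_3
Solving with the normalization constraint gives π = (0.3648, 0.2892, 0.3459).
So the stationary probability of River is 0.2892.

0.2892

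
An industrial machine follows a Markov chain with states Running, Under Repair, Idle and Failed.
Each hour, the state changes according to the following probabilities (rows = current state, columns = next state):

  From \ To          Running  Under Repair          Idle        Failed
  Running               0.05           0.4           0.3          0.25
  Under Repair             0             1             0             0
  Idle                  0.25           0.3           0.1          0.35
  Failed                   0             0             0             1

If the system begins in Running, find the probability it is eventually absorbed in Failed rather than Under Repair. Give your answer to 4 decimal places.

Let h(s) be the probability of absorption at Failed starting from transient state s. Then h(Failed) = 1 and h(Under Repair) = 0. By first-step analysis:
h(Running) = 0.05·h(Running) + 0.4·0 + 0.3·h(Idle) + 0.25·1
h(Idle) = 0.25·h(Running) + 0.3·0 + 0.1·h(Idle) + 0.35·1
Solving: h(Running) = 0.4231, h(Idle) = 0.5064.
Starting from Running, the probability is 0.4231.

0.4231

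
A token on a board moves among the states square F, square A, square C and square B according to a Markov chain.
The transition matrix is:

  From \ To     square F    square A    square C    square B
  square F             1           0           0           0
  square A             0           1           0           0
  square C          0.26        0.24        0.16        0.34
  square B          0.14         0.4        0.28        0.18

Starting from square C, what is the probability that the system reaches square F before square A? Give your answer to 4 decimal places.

Let h(s) be the probability of absorption at square F starting from transient state s. Then h(square F) = 1 and h(square A) = 0. By first-step analysis:
h(square C) = 0.26·1 + 0.24·0 + 0.16·h(square C) + 0.34·h(square B)
h(square B) = 0.14·1 + 0.4·0 + 0.28·h(square C) + 0.18·h(square B)
Solving: h(square C) = 0.4394, h(square B) = 0.3208.
Starting from square C, the probability is 0.4394.

0.4394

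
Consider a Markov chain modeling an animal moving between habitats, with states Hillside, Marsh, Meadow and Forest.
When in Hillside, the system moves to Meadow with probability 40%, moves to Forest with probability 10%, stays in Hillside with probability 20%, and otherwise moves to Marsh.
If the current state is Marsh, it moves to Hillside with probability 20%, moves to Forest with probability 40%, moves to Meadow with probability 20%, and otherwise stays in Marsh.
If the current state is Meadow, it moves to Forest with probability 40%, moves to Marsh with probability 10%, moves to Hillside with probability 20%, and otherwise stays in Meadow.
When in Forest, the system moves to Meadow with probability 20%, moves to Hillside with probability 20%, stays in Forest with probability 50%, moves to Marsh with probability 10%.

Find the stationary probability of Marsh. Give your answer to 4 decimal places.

Let the stationary distribution be π with π = πP and π_1 + π_2 + π_3 + π_4 = 1.
π_1 = 0.2·π_1 + 0.2·π_2 + 0.2·π_3 + 0.2·π_4
π_2 = 0.3·π_1 + 0.2·π_2 + 0.1·π_3 + 0.1·π_4
π_3 = 0.4·π_1 + 0.2·π_2 + 0.3·π_3 + 0.2·π_4
Solving with the normalization constraint gives π = (0.2000, 0.1556, 0.2667, 0.3778).
So the stationary probability of Marsh is 0.1556.

0.1556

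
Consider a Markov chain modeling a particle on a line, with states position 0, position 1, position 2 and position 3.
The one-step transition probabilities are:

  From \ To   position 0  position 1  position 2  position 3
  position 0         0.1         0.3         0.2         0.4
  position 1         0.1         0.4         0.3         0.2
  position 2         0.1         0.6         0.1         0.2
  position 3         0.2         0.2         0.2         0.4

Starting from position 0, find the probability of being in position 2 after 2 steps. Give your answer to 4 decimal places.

Propagate the distribution vector 2 steps from position 0.
After 0 steps: (1.0000, 0.0000, 0.0000, 0.0000)
After 1 step: (0.1000, 0.3000, 0.2000, 0.4000)
After 2 steps: (0.1400, 0.3500, 0.2100, 0.3000)
P(in position 2 after 2 steps) = 0.2100

0.2100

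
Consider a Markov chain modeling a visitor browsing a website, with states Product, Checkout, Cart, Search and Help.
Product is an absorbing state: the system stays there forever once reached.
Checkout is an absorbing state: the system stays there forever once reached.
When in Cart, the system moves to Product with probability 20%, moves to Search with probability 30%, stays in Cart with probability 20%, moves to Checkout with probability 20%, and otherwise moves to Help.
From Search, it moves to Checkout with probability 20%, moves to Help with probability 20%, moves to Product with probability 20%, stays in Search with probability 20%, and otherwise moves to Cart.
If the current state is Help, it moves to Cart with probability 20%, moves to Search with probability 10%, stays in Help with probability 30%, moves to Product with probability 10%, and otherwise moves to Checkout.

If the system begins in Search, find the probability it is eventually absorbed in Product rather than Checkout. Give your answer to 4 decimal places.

Let h(s) be the probability of absorption at Product starting from transient state s. Then h(Product) = 1 and h(Checkout) = 0. By first-step analysis:
h(Cart) = 0.2·1 + 0.2·0 + 0.2·h(Cart) + 0.3·h(Search) + 0.1·h(Help)
h(Search) = 0.2·1 + 0.2·0 + 0.2·h(Cart) + 0.2·h(Search) + 0.2·h(Help)
h(Help) = 0.1·1 + 0.3·0 + 0.2·h(Cart) + 0.1·h(Search) + 0.3·h(Help)
Solving: h(Cart) = 0.4611, h(Search) = 0.4500, h(Help) = 0.3389.
Starting from Search, the probability is 0.4500.

0.4500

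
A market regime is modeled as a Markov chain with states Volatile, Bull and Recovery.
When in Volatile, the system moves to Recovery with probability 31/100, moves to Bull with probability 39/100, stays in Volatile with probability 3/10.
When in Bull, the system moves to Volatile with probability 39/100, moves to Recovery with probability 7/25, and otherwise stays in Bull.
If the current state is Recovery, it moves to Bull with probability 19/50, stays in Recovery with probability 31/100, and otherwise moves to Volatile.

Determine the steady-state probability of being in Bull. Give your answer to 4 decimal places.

Let the stationary distribution be π with π = πP and π_1 + π_2 + π_3 = 1.
π_1 = 0.3·π_1 + 0.39·π_2 + 0.31·π_3
π_2 = 0.39·π_1 + 0.33·π_2 + 0.38·π_3
Solving with the normalization constraint gives π = (0.3358, 0.3651, 0.2990).
So the stationary probability of Bull is 0.3651.

0.3651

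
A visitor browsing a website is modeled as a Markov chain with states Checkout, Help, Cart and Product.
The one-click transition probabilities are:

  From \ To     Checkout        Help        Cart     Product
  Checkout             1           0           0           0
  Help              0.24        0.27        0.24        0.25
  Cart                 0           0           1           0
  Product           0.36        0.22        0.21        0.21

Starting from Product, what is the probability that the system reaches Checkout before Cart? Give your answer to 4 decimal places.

0.6049

Let h(s) be the probability of absorption at Checkout starting from transient state s. Then h(Checkout) = 1 and h(Cart) = 0. By first-step analysis:
h(Help) = 0.24·1 + 0.27·h(Help) + 0.24·0 + 0.25·h(Product)
h(Product) = 0.36·1 + 0.22·h(Help) + 0.21·0 + 0.21·h(Product)
Solving: h(Help) = 0.5359, h(Product) = 0.6049.
Starting from Product, the probability is 0.6049.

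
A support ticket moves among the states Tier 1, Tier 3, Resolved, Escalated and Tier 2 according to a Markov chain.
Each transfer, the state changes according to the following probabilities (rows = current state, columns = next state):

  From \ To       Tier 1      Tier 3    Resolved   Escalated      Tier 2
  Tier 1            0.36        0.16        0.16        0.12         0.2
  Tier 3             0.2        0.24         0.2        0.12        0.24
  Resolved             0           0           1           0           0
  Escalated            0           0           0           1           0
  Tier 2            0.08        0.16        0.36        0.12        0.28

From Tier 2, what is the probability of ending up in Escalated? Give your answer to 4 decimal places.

Let h(s) be the probability of absorption at Escalated starting from transient state s. Then h(Escalated) = 1 and h(Resolved) = 0. By first-step analysis:
h(Tier 1) = 0.36·h(Tier 1) + 0.16·h(Tier 3) + 0.16·0 + 0.12·1 + 0.2·h(Tier 2)
h(Tier 3) = 0.2·h(Tier 1) + 0.24·h(Tier 3) + 0.2·0 + 0.12·1 + 0.24·h(Tier 2)
h(Tier 2) = 0.08·h(Tier 1) + 0.16·h(Tier 3) + 0.36·0 + 0.12·1 + 0.28·h(Tier 2)
Solving: h(Tier 1) = 0.3615, h(Tier 3) = 0.3424, h(Tier 2) = 0.2829.
Starting from Tier 2, the probability is 0.2829.

0.2829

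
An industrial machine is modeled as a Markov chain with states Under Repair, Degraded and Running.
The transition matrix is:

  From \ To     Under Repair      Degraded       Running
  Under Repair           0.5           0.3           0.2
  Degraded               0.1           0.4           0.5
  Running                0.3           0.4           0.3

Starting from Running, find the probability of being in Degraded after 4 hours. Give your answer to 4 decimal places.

0.3718

Propagate the distribution vector 4 hours from Running.
After 0 hours: (0.0000, 0.0000, 1.0000)
After 1 hour: (0.3000, 0.4000, 0.3000)
After 2 hours: (0.2800, 0.3700, 0.3500)
After 3 hours: (0.2820, 0.3720, 0.3460)
After 4 hours: (0.2820, 0.3718, 0.3462)
P(in Degraded after 4 hours) = 0.3718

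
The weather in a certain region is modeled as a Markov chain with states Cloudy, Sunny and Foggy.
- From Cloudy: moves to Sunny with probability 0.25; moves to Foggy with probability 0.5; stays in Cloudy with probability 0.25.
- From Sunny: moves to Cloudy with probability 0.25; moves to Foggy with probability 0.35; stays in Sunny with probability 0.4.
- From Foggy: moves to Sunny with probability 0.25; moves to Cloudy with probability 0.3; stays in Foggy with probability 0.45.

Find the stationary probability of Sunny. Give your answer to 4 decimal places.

0.2941

Let the stationary distribution be π with π = πP and π_1 + π_2 + π_3 = 1.
π_1 = 0.25·π_1 + 0.25·π_2 + 0.3·π_3
π_2 = 0.25·π_1 + 0.4·π_2 + 0.25·π_3
Solving with the normalization constraint gives π = (0.2717, 0.2941, 0.4342).
So the stationary probability of Sunny is 0.2941.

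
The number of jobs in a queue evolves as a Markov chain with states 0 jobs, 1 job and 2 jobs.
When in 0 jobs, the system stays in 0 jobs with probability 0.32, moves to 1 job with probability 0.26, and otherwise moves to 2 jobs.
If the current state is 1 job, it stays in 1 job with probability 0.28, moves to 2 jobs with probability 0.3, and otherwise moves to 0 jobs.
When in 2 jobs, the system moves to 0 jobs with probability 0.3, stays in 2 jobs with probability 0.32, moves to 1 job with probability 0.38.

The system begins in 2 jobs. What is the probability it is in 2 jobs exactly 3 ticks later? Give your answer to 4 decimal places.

Propagate the distribution vector 3 ticks from 2 jobs.
After 0 ticks: (0.0000, 0.0000, 1.0000)
After 1 tick: (0.3000, 0.3800, 0.3200)
After 2 ticks: (0.3516, 0.3060, 0.3424)
After 3 ticks: (0.3438, 0.3072, 0.3490)
P(in 2 jobs after 3 ticks) = 0.3490

0.3490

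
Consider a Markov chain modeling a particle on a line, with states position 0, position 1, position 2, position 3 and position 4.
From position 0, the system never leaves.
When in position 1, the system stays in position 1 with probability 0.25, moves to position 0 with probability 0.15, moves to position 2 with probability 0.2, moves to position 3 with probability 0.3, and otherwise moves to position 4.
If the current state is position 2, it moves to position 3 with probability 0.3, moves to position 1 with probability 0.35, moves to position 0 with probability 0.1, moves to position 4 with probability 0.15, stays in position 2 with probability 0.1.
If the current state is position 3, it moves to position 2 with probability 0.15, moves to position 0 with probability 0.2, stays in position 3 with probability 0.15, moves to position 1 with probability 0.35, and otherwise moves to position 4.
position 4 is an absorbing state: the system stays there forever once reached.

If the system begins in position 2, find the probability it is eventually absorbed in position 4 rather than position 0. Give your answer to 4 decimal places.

Let h(s) be the probability of absorption at position 4 starting from transient state s. Then h(position 4) = 1 and h(position 0) = 0. By first-step analysis:
h(position 1) = 0.15·0 + 0.25·h(position 1) + 0.2·h(position 2) + 0.3·h(position 3) + 0.1·1
h(position 2) = 0.1·0 + 0.35·h(position 1) + 0.1·h(position 2) + 0.3·h(position 3) + 0.15·1
h(position 3) = 0.2·0 + 0.35·h(position 1) + 0.15·h(position 2) + 0.15·h(position 3) + 0.15·1
Solving: h(position 1) = 0.4402, h(position 2) = 0.4857, h(position 3) = 0.4435.
Starting from position 2, the probability is 0.4857.

0.4857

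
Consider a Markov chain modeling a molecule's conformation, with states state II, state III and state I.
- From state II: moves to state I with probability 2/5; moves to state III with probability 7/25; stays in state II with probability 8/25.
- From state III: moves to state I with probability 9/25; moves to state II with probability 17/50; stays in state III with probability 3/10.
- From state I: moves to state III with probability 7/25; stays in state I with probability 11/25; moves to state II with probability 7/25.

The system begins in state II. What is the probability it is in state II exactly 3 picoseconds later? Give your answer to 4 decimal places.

0.3095

Propagate the distribution vector 3 picoseconds from state II.
After 0 picoseconds: (1.0000, 0.0000, 0.0000)
After 1 picosecond: (0.3200, 0.2800, 0.4000)
After 2 picoseconds: (0.3096, 0.2856, 0.4048)
After 3 picoseconds: (0.3095, 0.2857, 0.4048)
P(in state II after 3 picoseconds) = 0.3095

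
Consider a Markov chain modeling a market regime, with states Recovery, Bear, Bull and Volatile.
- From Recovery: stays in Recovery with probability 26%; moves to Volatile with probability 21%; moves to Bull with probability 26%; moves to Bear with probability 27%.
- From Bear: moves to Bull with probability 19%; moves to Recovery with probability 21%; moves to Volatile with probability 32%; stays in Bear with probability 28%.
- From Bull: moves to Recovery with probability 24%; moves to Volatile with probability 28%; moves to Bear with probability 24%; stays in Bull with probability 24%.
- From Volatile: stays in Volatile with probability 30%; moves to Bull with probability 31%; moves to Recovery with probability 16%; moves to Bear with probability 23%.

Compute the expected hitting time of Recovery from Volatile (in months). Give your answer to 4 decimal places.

Let t(s) be the expected number of months to first reach Recovery from state s, with t(Recovery) = 0. Conditioning on the first month:
t(Bear) = 1 + 0.28·t(Bear) + 0.19·t(Bull) + 0.32·t(Volatile)
t(Bull) = 1 + 0.24·t(Bear) + 0.24·t(Bull) + 0.28·t(Volatile)
t(Volatile) = 1 + 0.23·t(Bear) + 0.31·t(Bull) + 0.3·t(Volatile)
Solving: t(Bear) = 4.9521, t(Bull) = 4.7863, t(Volatile) = 5.1753.
Expected months from Volatile to Recovery: 5.1753.

5.1753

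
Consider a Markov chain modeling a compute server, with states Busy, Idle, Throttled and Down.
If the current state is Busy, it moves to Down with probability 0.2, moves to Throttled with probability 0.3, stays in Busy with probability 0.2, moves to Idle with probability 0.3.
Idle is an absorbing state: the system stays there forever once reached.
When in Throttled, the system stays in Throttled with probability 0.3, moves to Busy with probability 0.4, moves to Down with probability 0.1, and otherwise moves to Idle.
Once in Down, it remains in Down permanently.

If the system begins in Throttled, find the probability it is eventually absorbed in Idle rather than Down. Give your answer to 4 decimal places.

0.6364

Let h(s) be the probability of absorption at Idle starting from transient state s. Then h(Idle) = 1 and h(Down) = 0. By first-step analysis:
h(Busy) = 0.2·h(Busy) + 0.3·1 + 0.3·h(Throttled) + 0.2·0
h(Throttled) = 0.4·h(Busy) + 0.2·1 + 0.3·h(Throttled) + 0.1·0
Solving: h(Busy) = 0.6136, h(Throttled) = 0.6364.
Starting from Throttled, the probability is 0.6364.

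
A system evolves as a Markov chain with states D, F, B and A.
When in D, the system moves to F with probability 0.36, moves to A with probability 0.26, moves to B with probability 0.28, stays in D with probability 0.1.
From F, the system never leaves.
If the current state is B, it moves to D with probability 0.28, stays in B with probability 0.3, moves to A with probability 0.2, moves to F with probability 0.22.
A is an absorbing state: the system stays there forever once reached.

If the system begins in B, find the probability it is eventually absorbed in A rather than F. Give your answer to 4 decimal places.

Let h(s) be the probability of absorption at A starting from transient state s. Then h(A) = 1 and h(F) = 0. By first-step analysis:
h(D) = 0.1·h(D) + 0.36·0 + 0.28·h(B) + 0.26·1
h(B) = 0.28·h(D) + 0.22·0 + 0.3·h(B) + 0.2·1
Solving: h(D) = 0.4315, h(B) = 0.4583.
Starting from B, the probability is 0.4583.

0.4583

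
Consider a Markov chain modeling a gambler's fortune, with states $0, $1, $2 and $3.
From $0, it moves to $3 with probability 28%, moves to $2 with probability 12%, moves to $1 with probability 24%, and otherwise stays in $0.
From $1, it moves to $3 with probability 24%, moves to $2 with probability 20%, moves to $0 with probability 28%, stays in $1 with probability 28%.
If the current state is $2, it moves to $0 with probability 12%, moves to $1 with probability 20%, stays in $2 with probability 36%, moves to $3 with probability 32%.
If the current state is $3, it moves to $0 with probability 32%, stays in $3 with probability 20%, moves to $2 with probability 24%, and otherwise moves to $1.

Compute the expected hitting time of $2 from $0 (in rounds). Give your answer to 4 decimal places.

Let t(s) be the expected number of rounds to first reach $2 from state s, with t($2) = 0. Conditioning on the first round:
t($0) = 1 + 0.36·t($0) + 0.24·t($1) + 0.28·t($3)
t($1) = 1 + 0.28·t($0) + 0.28·t($1) + 0.24·t($3)
t($3) = 1 + 0.32·t($0) + 0.24·t($1) + 0.2·t($3)
Solving: t($0) = 5.8824, t($1) = 5.4194, t($3) = 5.2288.
Expected rounds from $0 to $2: 5.8824.

5.8824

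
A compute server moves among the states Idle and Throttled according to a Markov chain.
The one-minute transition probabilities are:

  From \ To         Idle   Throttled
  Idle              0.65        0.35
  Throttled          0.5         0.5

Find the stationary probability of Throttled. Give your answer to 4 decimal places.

0.4118

Let the stationary distribution be π with π = πP and π_1 + π_2 = 1.
π_1 = 0.65·π_1 + 0.5·π_2
Solving with the normalization constraint gives π = (0.5882, 0.4118).
So the stationary probability of Throttled is 0.4118.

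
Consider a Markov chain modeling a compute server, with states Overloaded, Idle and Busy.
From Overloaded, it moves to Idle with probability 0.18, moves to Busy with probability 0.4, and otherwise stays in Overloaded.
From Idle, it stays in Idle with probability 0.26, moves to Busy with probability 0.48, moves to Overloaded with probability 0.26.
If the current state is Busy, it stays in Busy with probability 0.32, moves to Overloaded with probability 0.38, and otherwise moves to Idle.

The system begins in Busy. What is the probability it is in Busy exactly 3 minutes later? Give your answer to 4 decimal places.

Propagate the distribution vector 3 minutes from Busy.
After 0 minutes: (0.0000, 0.0000, 1.0000)
After 1 minute: (0.3800, 0.3000, 0.3200)
After 2 minutes: (0.3592, 0.2424, 0.3984)
After 3 minutes: (0.3653, 0.2472, 0.3875)
P(in Busy after 3 minutes) = 0.3875

0.3875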